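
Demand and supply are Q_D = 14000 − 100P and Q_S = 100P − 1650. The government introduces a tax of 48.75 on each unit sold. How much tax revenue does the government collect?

182203.125

In inverse form: demand P = 140 − 0.01Q, supply P = 16.5 + 0.01Q.
Competitive equilibrium: 140 − 0.01Q = 16.5 + 0.01Q → Q* = 6175, P* = 78.25.
With the tax, the buyer price exceeds the seller price by 48.75: (140 − 0.01Q) − (16.5 + 0.01Q) = 48.75 → Q' = 3737.5.
Tax revenue = 48.75 × 3737.5 = 182203.125.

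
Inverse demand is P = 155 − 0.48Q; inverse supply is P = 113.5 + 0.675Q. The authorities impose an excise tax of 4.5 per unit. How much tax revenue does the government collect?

Competitive equilibrium: 155 − 0.48Q = 113.5 + 0.675Q → Q* = 35.9307, P* = 137.7532.
With the tax, the buyer price exceeds the seller price by 4.5: (155 − 0.48Q) − (113.5 + 0.675Q) = 4.5 → Q' = 32.0346.
Tax revenue = 4.5 × 32.0346 = 144.16.

144.16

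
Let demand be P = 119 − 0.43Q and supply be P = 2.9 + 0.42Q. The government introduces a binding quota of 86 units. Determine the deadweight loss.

1087.65

Competitive equilibrium: 119 − 0.43Q = 2.9 + 0.42Q → Q* = 136.5882, P* = 60.2671.
At Q = 86: demand price = 119 − 0.43·86 = 82.02; supply price = 2.9 + 0.42·86 = 39.02.
ΔQ = 136.5882 − 86 = 50.5882; wedge = 82.02 − 39.02 = 43.
The triangle = ½ × 50.5882 × 43 = 1087.65.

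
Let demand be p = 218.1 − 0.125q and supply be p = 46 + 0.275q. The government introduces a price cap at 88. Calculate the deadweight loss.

15403.77

Competitive equilibrium: 218.1 − 0.125q = 46 + 0.275q → q* = 430.25, p* = 164.3188.
At the ceiling p = 88, quantity supplied = (88 − 46)/0.275 = 152.7273.
Willingness to pay at q' = 152.7273: 218.1 − 0.125·152.7273 = 199.0091.
Δq = 430.25 − 152.7273 = 277.5227; wedge = 199.0091 − 88 = 111.0091.
DWL = ½ × 277.5227 × 111.0091 = 15403.77.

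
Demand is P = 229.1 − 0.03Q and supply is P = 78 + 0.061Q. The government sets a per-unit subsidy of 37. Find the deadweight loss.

Competitive equilibrium: 229.1 − 0.03Q = 78 + 0.061Q → Q* = 1660.4396, P* = 179.2868.
The subsidy lowers effective supply by 37: P = 41 + 0.061Q.
New quantity: 229.1 − 0.03Q = 41 + 0.061Q → Q' = 2067.033.
Overproduction ΔQ = 2067.033 − 1660.4396 = 406.5934; wedge = subsidy = 37.
Deadweight loss = ½ × 406.5934 × 37 = 7521.98.

7521.98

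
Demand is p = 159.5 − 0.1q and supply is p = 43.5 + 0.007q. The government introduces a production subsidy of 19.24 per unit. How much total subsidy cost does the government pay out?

24317.92

Competitive equilibrium: 159.5 − 0.1q = 43.5 + 0.007q → q* = 1084.1121, p* = 51.0888.
The subsidy lowers effective supply by 19.24: p = 24.26 + 0.007q.
New quantity: 159.5 − 0.1q = 24.26 + 0.007q → q' = 1263.9252.
Total subsidy cost = 19.24 × 1263.9252 = 24317.92.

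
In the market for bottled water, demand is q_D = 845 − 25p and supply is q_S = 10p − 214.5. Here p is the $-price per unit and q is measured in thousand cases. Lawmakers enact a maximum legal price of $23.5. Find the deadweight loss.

In inverse form: demand p = 33.8 − 0.04q, supply p = 21.45 + 0.1q.
Competitive equilibrium: 33.8 − 0.04q = 21.45 + 0.1q → q* = 88.2143, p* = 30.2714.
At the ceiling p = 23.5, quantity supplied = (23.5 − 21.45)/0.1 = 20.5.
Willingness to pay at q' = 20.5: 33.8 − 0.04·20.5 = 32.98.
Δq = 88.2143 − 20.5 = 67.7143; wedge = 32.98 − 23.5 = 9.48.
DWL = ½ × 67.7143 × 9.48 = $320.97 thousand.

$320.97 thousand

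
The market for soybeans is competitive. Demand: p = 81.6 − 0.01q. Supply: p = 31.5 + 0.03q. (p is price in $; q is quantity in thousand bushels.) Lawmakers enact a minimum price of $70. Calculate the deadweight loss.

$171.125 thousand

Competitive equilibrium: 81.6 − 0.01q = 31.5 + 0.03q → q* = 1252.5, p* = 69.075.
At the floor p = 70, quantity demanded = (81.6 − 70)/0.01 = 1160.
Sellers' marginal cost at q' = 1160: 31.5 + 0.03·1160 = 66.3.
Δq = 1252.5 − 1160 = 92.5; wedge = 70 − 66.3 = 3.7.
Deadweight loss = ½ × 92.5 × 3.7 = $171.125 thousand.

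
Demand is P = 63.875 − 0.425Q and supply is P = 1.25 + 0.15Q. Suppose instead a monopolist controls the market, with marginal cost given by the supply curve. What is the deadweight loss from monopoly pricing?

Competitive equilibrium: 63.875 − 0.425Q = 1.25 + 0.15Q → Q* = 108.913, P* = 17.587.
Marginal revenue: MR = 63.875 − 0.85Q. Set MR = MC: 63.875 − 0.85Q = 1.25 + 0.15Q → Q_m = 62.625.
Price P_m = 63.875 − 0.425·62.625 = 37.2594; MC(Q_m) = 1.25 + 0.15·62.625 = 10.6438.
Competitive Q* = 108.913, so ΔQ = 46.288; wedge = 37.2594 − 10.6438 = 26.6156.
The triangle = ½ × 46.288 × 26.6156 = 615.99.

615.99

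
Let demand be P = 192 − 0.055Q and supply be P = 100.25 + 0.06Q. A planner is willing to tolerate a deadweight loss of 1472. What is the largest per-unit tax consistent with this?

Competitive equilibrium: 192 − 0.055Q = 100.25 + 0.06Q → Q* = 797.8261, P* = 148.1196.
A tax t gives ΔQ = t/0.115 and wedge t, so DWL = t²/0.23.
t²/0.23 = 1472 → t² = 338.56 → t = 18.4.

18.4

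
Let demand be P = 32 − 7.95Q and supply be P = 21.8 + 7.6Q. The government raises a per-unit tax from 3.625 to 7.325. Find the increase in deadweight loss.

Competitive equilibrium: 32 − 7.95Q = 21.8 + 7.6Q → Q* = 0.6559, P* = 26.7852.
For a per-unit tax t: ΔQ = t/15.55, so DWL = ½·t·(t/15.55) = t²/31.1.
At t = 3.625: DWL = 0.423. At t = 7.325: DWL = 1.725.
Increase = 1.725 − 0.423 = 1.30.

1.30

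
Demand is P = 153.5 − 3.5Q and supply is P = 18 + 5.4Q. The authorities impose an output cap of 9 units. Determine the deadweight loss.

172.42

Competitive equilibrium: 153.5 − 3.5Q = 18 + 5.4Q → Q* = 15.2247, P* = 100.2135.
At Q = 9: demand price = 153.5 − 3.5·9 = 122; supply price = 18 + 5.4·9 = 66.6.
ΔQ = 15.2247 − 9 = 6.2247; wedge = 122 − 66.6 = 55.4.
The triangle = ½ × 6.2247 × 55.4 = 172.42.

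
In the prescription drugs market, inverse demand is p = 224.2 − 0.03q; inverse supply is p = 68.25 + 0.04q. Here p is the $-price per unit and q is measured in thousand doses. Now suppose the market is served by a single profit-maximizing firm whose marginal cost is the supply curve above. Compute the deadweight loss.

$15634.54 thousand

Competitive equilibrium: 224.2 − 0.03q = 68.25 + 0.04q → q* = 2227.8571, p* = 157.3643.
Marginal revenue: MR = 224.2 − 0.06q. Set MR = MC: 224.2 − 0.06q = 68.25 + 0.04q → q_m = 1559.5.
Price p_m = 224.2 − 0.03·1559.5 = 177.415; MC(q_m) = 68.25 + 0.04·1559.5 = 130.63.
Competitive q* = 2227.8571, so Δq = 668.3571; wedge = 177.415 − 130.63 = 46.785.
Deadweight loss = ½ × 668.3571 × 46.785 = $15634.54 thousand.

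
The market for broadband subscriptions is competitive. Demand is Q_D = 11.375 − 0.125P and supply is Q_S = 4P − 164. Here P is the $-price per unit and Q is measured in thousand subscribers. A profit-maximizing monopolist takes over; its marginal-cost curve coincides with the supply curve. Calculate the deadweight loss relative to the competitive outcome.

In inverse form: demand P = 91 − 8Q, supply P = 41 + 0.25Q.
Competitive equilibrium: 91 − 8Q = 41 + 0.25Q → Q* = 6.0606, P* = 42.5152.
Marginal revenue: MR = 91 − 16Q. Set MR = MC: 91 − 16Q = 41 + 0.25Q → Q_m = 3.0769.
Price P_m = 91 − 8·3.0769 = 66.3848; MC(Q_m) = 41 + 0.25·3.0769 = 41.7692.
Competitive Q* = 6.0606, so ΔQ = 2.9837; wedge = 66.3848 − 41.7692 = 24.6156.
Welfare loss = ½ × 2.9837 × 24.6156 = $36.72 thousand.

$36.72 thousand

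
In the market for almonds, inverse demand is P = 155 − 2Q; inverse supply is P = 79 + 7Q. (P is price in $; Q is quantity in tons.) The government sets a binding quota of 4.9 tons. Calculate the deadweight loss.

Competitive equilibrium: 155 − 2Q = 79 + 7Q → Q* = 8.4444, P* = 138.1111.
At Q = 4.9: demand price = 155 − 2·4.9 = 145.2; supply price = 79 + 7·4.9 = 113.3.
ΔQ = 8.4444 − 4.9 = 3.5444; wedge = 145.2 − 113.3 = 31.9.
Welfare loss = ½ × 3.5444 × 31.9 = $56.53.

$56.53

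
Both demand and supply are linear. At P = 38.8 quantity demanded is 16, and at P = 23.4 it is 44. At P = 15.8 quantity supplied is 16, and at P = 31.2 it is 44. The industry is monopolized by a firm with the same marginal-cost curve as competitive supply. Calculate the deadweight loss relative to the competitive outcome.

Demand slope = (23.4 − 38.8)/(44 − 16) = −0.55, so P = 47.6 − 0.55Q.
Supply slope = (31.2 − 15.8)/(44 − 16) = 0.55, so P = 7 + 0.55Q.
Competitive equilibrium: 47.6 − 0.55Q = 7 + 0.55Q → Q* = 36.9091, P* = 27.3.
Marginal revenue: MR = 47.6 − 1.1Q. Set MR = MC: 47.6 − 1.1Q = 7 + 0.55Q → Q_m = 24.6061.
Price P_m = 47.6 − 0.55·24.6061 = 34.0666; MC(Q_m) = 7 + 0.55·24.6061 = 20.5334.
Competitive Q* = 36.9091, so ΔQ = 12.303; wedge = 34.0666 − 20.5334 = 13.5332.
Welfare loss = ½ × 12.303 × 13.5332 = 83.25.

83.25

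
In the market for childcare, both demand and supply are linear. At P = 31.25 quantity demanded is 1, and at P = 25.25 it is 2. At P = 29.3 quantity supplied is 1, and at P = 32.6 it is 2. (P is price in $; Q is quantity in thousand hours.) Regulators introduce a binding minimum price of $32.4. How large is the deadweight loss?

Demand slope = (25.25 − 31.25)/(2 − 1) = −6, so P = 37.25 − 6Q.
Supply slope = (32.6 − 29.3)/(2 − 1) = 3.3, so P = 26 + 3.3Q.
Competitive equilibrium: 37.25 − 6Q = 26 + 3.3Q → Q* = 1.2097, P* = 29.9919.
At the floor P = 32.4, quantity demanded = (37.25 − 32.4)/6 = 0.8083.
Sellers' marginal cost at Q' = 0.8083: 26 + 3.3·0.8083 = 28.6674.
ΔQ = 1.2097 − 0.8083 = 0.4014; wedge = 32.4 − 28.6674 = 3.7326.
DWL = ½ × 0.4014 × 3.7326 = $0.75 thousand.

$0.75 thousand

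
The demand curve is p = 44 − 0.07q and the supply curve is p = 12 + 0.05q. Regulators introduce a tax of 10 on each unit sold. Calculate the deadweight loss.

416.67

Competitive equilibrium: 44 − 0.07q = 12 + 0.05q → q* = 266.6667, p* = 25.3333.
With the tax, the buyer price exceeds the seller price by 10: (44 − 0.07q) − (12 + 0.05q) = 10 → q' = 183.3333.
Δq = 266.6667 − 183.3333 = 83.3334; the wedge equals the tax, 10.
Welfare loss = ½ × 83.3334 × 10 = 416.67.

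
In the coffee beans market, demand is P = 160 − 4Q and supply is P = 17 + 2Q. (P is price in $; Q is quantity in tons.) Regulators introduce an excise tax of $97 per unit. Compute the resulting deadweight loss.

Competitive equilibrium: 160 − 4Q = 17 + 2Q → Q* = 23.8333, P* = 64.6667.
With the tax, the buyer price exceeds the seller price by 97: (160 − 4Q) − (17 + 2Q) = 97 → Q' = 7.6667.
ΔQ = 23.8333 − 7.6667 = 16.1666; the wedge equals the tax, 97.
Welfare loss = ½ × 16.1666 × 97 = $784.08.

$784.08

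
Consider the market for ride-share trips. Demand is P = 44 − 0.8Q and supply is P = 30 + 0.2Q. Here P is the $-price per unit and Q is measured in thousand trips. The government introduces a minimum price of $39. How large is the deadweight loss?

$30.03 thousand

Competitive equilibrium: 44 − 0.8Q = 30 + 0.2Q → Q* = 14, P* = 32.8.
At the floor P = 39, quantity demanded = (44 − 39)/0.8 = 6.25.
Sellers' marginal cost at Q' = 6.25: 30 + 0.2·6.25 = 31.25.
ΔQ = 14 − 6.25 = 7.75; wedge = 39 − 31.25 = 7.75.
The triangle = ½ × 7.75 × 7.75 = $30.03 thousand.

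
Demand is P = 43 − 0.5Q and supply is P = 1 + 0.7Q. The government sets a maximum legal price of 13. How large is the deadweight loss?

Competitive equilibrium: 43 − 0.5Q = 1 + 0.7Q → Q* = 35, P* = 25.5.
At the ceiling P = 13, quantity supplied = (13 − 1)/0.7 = 17.1429.
Willingness to pay at Q' = 17.1429: 43 − 0.5·17.1429 = 34.4286.
ΔQ = 35 − 17.1429 = 17.8571; wedge = 34.4286 − 13 = 21.4286.
Deadweight loss = ½ × 17.8571 × 21.4286 = 191.33.

191.33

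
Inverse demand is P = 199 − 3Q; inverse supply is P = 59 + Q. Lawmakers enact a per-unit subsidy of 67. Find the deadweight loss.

561.125

Competitive equilibrium: 199 − 3Q = 59 + Q → Q* = 35, P* = 94.
The subsidy lowers effective supply by 67: P = Q − 8.
New quantity: 199 − 3Q = Q − 8 → Q' = 51.75.
Overproduction ΔQ = 51.75 − 35 = 16.75; wedge = subsidy = 67.
DWL = ½ × 16.75 × 67 = 561.125.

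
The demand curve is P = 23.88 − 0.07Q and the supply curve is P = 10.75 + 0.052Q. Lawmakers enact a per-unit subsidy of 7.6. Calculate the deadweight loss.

Competitive equilibrium: 23.88 − 0.07Q = 10.75 + 0.052Q → Q* = 107.623, P* = 16.3464.
The subsidy lowers effective supply by 7.6: P = 3.15 + 0.052Q.
New quantity: 23.88 − 0.07Q = 3.15 + 0.052Q → Q' = 169.918.
Overproduction ΔQ = 169.918 − 107.623 = 62.295; wedge = subsidy = 7.6.
Deadweight loss = ½ × 62.295 × 7.6 = 236.72.

236.72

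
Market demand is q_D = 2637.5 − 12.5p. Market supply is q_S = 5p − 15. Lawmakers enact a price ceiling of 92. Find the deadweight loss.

In inverse form: demand p = 211 − 0.08q, supply p = 3 + 0.2q.
Competitive equilibrium: 211 − 0.08q = 3 + 0.2q → q* = 742.8571, p* = 151.5714.
At the ceiling p = 92, quantity supplied = (92 − 3)/0.2 = 445.
Willingness to pay at q' = 445: 211 − 0.08·445 = 175.4.
Δq = 742.8571 − 445 = 297.8571; wedge = 175.4 − 92 = 83.4.
The triangle = ½ × 297.8571 × 83.4 = 12420.64.

12420.64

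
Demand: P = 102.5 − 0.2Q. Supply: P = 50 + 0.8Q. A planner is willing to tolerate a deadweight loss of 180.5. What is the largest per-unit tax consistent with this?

Competitive equilibrium: 102.5 − 0.2Q = 50 + 0.8Q → Q* = 52.5, P* = 92.
A tax t gives ΔQ = t/1 and wedge t, so DWL = t²/2.
t²/2 = 180.5 → t² = 361 → t = 19.

19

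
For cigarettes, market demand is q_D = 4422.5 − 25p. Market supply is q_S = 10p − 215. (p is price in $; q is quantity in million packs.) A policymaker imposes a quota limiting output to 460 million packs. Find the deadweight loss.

In inverse form: demand p = 176.9 − 0.04q, supply p = 21.5 + 0.1q.
Competitive equilibrium: 176.9 − 0.04q = 21.5 + 0.1q → q* = 1110, p* = 132.5.
At q = 460: demand price = 176.9 − 0.04·460 = 158.5; supply price = 21.5 + 0.1·460 = 67.5.
Δq = 1110 − 460 = 650; wedge = 158.5 − 67.5 = 91.
The triangle = ½ × 650 × 91 = $29575 million.

$29575 million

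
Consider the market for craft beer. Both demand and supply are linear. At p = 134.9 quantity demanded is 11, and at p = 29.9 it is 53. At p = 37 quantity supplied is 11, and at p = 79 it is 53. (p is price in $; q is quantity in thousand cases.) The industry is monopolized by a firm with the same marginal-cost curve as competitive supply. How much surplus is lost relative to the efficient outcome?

$461.43 thousand

Demand slope = (29.9 − 134.9)/(53 − 11) = −2.5, so p = 162.4 − 2.5q.
Supply slope = (79 − 37)/(53 − 11) = 1, so p = 26 + q.
Competitive equilibrium: 162.4 − 2.5q = 26 + q → q* = 38.9714, p* = 64.9714.
Marginal revenue: MR = 162.4 − 5q. Set MR = MC: 162.4 − 5q = 26 + q → q_m = 22.7333.
Price p_m = 162.4 − 2.5·22.7333 = 105.5668; MC(q_m) = 26 + 1·22.7333 = 48.7333.
Competitive q* = 38.9714, so Δq = 16.2381; wedge = 105.5668 − 48.7333 = 56.8335.
The triangle = ½ × 16.2381 × 56.8335 = $461.43 thousand.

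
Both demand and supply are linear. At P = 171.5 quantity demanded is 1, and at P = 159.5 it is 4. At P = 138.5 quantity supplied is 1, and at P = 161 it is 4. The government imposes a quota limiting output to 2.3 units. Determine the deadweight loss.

Demand slope = (159.5 − 171.5)/(4 − 1) = −4, so P = 175.5 − 4Q.
Supply slope = (161 − 138.5)/(4 − 1) = 7.5, so P = 131 + 7.5Q.
Competitive equilibrium: 175.5 − 4Q = 131 + 7.5Q → Q* = 3.8696, P* = 160.0217.
At Q = 2.3: demand price = 175.5 − 4·2.3 = 166.3; supply price = 131 + 7.5·2.3 = 148.25.
ΔQ = 3.8696 − 2.3 = 1.5696; wedge = 166.3 − 148.25 = 18.05.
Deadweight loss = ½ × 1.5696 × 18.05 = 14.17.

14.17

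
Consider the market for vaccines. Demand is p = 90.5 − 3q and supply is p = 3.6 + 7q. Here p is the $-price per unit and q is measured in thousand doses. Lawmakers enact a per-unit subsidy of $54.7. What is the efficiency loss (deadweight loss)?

$149.60 thousand

Competitive equilibrium: 90.5 − 3q = 3.6 + 7q → q* = 8.69, p* = 64.43.
The subsidy lowers effective supply by 54.7: p = 7q − 51.1.
New quantity: 90.5 − 3q = 7q − 51.1 → q' = 14.16.
Overproduction Δq = 14.16 − 8.69 = 5.47; wedge = subsidy = 54.7.
The triangle = ½ × 5.47 × 54.7 = $149.60 thousand.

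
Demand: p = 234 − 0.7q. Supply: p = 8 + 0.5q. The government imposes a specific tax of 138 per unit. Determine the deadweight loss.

7935

Competitive equilibrium: 234 − 0.7q = 8 + 0.5q → q* = 188.3333, p* = 102.1667.
With the tax, the buyer price exceeds the seller price by 138: (234 − 0.7q) − (8 + 0.5q) = 138 → q' = 73.3333.
Δq = 188.3333 − 73.3333 = 115; the wedge equals the tax, 138.
The triangle = ½ × 115 × 138 = 7935.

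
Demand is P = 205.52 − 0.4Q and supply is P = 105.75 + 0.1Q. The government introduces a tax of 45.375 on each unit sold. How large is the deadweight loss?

Competitive equilibrium: 205.52 − 0.4Q = 105.75 + 0.1Q → Q* = 199.54, P* = 125.704.
With the tax, the buyer price exceeds the seller price by 45.375: (205.52 − 0.4Q) − (105.75 + 0.1Q) = 45.375 → Q' = 108.79.
ΔQ = 199.54 − 108.79 = 90.75; the wedge equals the tax, 45.375.
DWL = ½ × 90.75 × 45.375 = 2058.89.

2058.89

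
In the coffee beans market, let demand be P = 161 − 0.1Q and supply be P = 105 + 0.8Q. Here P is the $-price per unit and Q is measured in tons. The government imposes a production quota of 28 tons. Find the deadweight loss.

Competitive equilibrium: 161 − 0.1Q = 105 + 0.8Q → Q* = 62.2222, P* = 154.7778.
At Q = 28: demand price = 161 − 0.1·28 = 158.2; supply price = 105 + 0.8·28 = 127.4.
ΔQ = 62.2222 − 28 = 34.2222; wedge = 158.2 − 127.4 = 30.8.
Welfare loss = ½ × 34.2222 × 30.8 = $527.02.

$527.02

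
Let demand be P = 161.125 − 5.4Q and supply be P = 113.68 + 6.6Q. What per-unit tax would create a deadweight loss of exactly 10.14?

15.6

Competitive equilibrium: 161.125 − 5.4Q = 113.68 + 6.6Q → Q* = 3.9538, P* = 139.7748.
A tax t gives ΔQ = t/12 and wedge t, so DWL = t²/24.
t²/24 = 10.14 → t² = 243.36 → t = 15.6.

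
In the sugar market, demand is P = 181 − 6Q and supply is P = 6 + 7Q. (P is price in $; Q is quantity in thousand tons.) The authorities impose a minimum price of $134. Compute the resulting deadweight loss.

$205.90 thousand

Competitive equilibrium: 181 − 6Q = 6 + 7Q → Q* = 13.4615, P* = 100.2308.
At the floor P = 134, quantity demanded = (181 − 134)/6 = 7.8333.
Sellers' marginal cost at Q' = 7.8333: 6 + 7·7.8333 = 60.8331.
ΔQ = 13.4615 − 7.8333 = 5.6282; wedge = 134 − 60.8331 = 73.1669.
DWL = ½ × 5.6282 × 73.1669 = $205.90 thousand.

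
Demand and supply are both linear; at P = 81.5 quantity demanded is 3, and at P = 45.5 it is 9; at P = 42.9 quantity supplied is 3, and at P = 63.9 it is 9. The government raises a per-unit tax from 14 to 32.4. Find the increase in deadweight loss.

Demand slope = (45.5 − 81.5)/(9 − 3) = −6, so P = 99.5 − 6Q.
Supply slope = (63.9 − 42.9)/(9 − 3) = 3.5, so P = 32.4 + 3.5Q.
Competitive equilibrium: 99.5 − 6Q = 32.4 + 3.5Q → Q* = 7.0632, P* = 57.1211.
For a per-unit tax t: ΔQ = t/9.5, so DWL = ½·t·(t/9.5) = t²/19.
At t = 14: DWL = 10.3158. At t = 32.4: DWL = 55.2505.
Increase = 55.2505 − 10.3158 = 44.93.

44.93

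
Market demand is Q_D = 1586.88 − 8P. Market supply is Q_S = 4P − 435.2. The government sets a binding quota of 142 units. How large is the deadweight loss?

In inverse form: demand P = 198.36 − 0.125Q, supply P = 108.8 + 0.25Q.
Competitive equilibrium: 198.36 − 0.125Q = 108.8 + 0.25Q → Q* = 238.8267, P* = 168.5067.
At Q = 142: demand price = 198.36 − 0.125·142 = 180.61; supply price = 108.8 + 0.25·142 = 144.3.
ΔQ = 238.8267 − 142 = 96.8267; wedge = 180.61 − 144.3 = 36.31.
Deadweight loss = ½ × 96.8267 × 36.31 = 1757.89.

1757.89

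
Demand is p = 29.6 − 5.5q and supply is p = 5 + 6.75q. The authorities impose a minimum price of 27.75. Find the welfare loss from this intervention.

17.12

Competitive equilibrium: 29.6 − 5.5q = 5 + 6.75q → q* = 2.0082, p* = 18.5551.
At the floor p = 27.75, quantity demanded = (29.6 − 27.75)/5.5 = 0.3364.
Sellers' marginal cost at q' = 0.3364: 5 + 6.75·0.3364 = 7.2707.
Δq = 2.0082 − 0.3364 = 1.6718; wedge = 27.75 − 7.2707 = 20.4793.
The triangle = ½ × 1.6718 × 20.4793 = 17.12.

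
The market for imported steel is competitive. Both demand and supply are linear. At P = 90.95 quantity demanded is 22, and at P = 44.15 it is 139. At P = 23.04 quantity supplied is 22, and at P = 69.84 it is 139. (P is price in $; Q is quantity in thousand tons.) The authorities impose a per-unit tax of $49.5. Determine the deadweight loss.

$1531.41 thousand

Demand slope = (44.15 − 90.95)/(139 − 22) = −0.4, so P = 99.75 − 0.4Q.
Supply slope = (69.84 − 23.04)/(139 − 22) = 0.4, so P = 14.24 + 0.4Q.
Competitive equilibrium: 99.75 − 0.4Q = 14.24 + 0.4Q → Q* = 106.8875, P* = 56.995.
With the tax, the buyer price exceeds the seller price by 49.5: (99.75 − 0.4Q) − (14.24 + 0.4Q) = 49.5 → Q' = 45.0125.
ΔQ = 106.8875 − 45.0125 = 61.875; the wedge equals the tax, 49.5.
Welfare loss = ½ × 61.875 × 49.5 = $1531.41 thousand.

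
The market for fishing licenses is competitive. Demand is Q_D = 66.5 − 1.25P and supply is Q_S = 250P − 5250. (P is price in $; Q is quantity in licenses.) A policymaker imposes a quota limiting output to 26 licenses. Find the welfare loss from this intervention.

$79.35

In inverse form: demand P = 53.2 − 0.8Q, supply P = 21 + 0.004Q.
Competitive equilibrium: 53.2 − 0.8Q = 21 + 0.004Q → Q* = 40.0498, P* = 21.1602.
At Q = 26: demand price = 53.2 − 0.8·26 = 32.4; supply price = 21 + 0.004·26 = 21.104.
ΔQ = 40.0498 − 26 = 14.0498; wedge = 32.4 − 21.104 = 11.296.
Welfare loss = ½ × 14.0498 × 11.296 = $79.35.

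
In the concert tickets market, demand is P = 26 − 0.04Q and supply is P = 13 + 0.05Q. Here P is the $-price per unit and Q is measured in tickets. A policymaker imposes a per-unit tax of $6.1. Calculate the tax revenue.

$467.67

Competitive equilibrium: 26 − 0.04Q = 13 + 0.05Q → Q* = 144.4444, P* = 20.2222.
With the tax, the buyer price exceeds the seller price by 6.1: (26 − 0.04Q) − (13 + 0.05Q) = 6.1 → Q' = 76.6667.
Tax revenue = 6.1 × 76.6667 = $467.67.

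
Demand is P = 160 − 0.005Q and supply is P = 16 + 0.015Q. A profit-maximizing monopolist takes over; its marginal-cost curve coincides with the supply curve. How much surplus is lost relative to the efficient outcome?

Competitive equilibrium: 160 − 0.005Q = 16 + 0.015Q → Q* = 7200, P* = 124.
Marginal revenue: MR = 160 − 0.01Q. Set MR = MC: 160 − 0.01Q = 16 + 0.015Q → Q_m = 5760.
Price P_m = 160 − 0.005·5760 = 131.2; MC(Q_m) = 16 + 0.015·5760 = 102.4.
Competitive Q* = 7200, so ΔQ = 1440; wedge = 131.2 − 102.4 = 28.8.
The triangle = ½ × 1440 × 28.8 = 20736.

20736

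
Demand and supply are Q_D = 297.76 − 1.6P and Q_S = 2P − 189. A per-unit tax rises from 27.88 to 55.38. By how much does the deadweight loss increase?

In inverse form: demand P = 186.1 − 0.625Q, supply P = 94.5 + 0.5Q.
Competitive equilibrium: 186.1 − 0.625Q = 94.5 + 0.5Q → Q* = 81.4222, P* = 135.2111.
For a per-unit tax t: ΔQ = t/1.125, so DWL = ½·t·(t/1.125) = t²/2.25.
At t = 27.88: DWL = 345.464. At t = 55.38: DWL = 1363.086.
Increase = 1363.086 − 345.464 = 1017.62.

1017.62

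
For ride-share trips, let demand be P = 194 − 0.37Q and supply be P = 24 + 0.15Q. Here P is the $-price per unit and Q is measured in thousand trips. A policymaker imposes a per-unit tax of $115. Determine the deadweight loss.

Competitive equilibrium: 194 − 0.37Q = 24 + 0.15Q → Q* = 326.9231, P* = 73.0385.
With the tax, the buyer price exceeds the seller price by 115: (194 − 0.37Q) − (24 + 0.15Q) = 115 → Q' = 105.7692.
ΔQ = 326.9231 − 105.7692 = 221.1539; the wedge equals the tax, 115.
Welfare loss = ½ × 221.1539 × 115 = $12716.35 thousand.

$12716.35 thousand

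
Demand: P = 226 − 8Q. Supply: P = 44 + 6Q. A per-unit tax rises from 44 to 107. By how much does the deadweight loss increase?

Competitive equilibrium: 226 − 8Q = 44 + 6Q → Q* = 13, P* = 122.
For a per-unit tax t: ΔQ = t/14, so DWL = ½·t·(t/14) = t²/28.
At t = 44: DWL = 69.143. At t = 107: DWL = 408.893.
Increase = 408.893 − 69.143 = 339.75.

339.75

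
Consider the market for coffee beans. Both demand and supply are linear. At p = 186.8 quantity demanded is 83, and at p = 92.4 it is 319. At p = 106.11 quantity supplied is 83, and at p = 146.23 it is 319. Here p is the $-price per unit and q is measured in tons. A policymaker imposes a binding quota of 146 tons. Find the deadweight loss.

$1758.99

Demand slope = (92.4 − 186.8)/(319 − 83) = −0.4, so p = 220 − 0.4q.
Supply slope = (146.23 − 106.11)/(319 − 83) = 0.17, so p = 92 + 0.17q.
Competitive equilibrium: 220 − 0.4q = 92 + 0.17q → q* = 224.5614, p* = 130.1754.
At q = 146: demand price = 220 − 0.4·146 = 161.6; supply price = 92 + 0.17·146 = 116.82.
Δq = 224.5614 − 146 = 78.5614; wedge = 161.6 − 116.82 = 44.78.
Welfare loss = ½ × 78.5614 × 44.78 = $1758.99.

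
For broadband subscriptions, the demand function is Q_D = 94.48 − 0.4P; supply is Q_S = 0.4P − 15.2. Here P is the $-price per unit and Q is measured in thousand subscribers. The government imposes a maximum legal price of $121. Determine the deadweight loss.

$103.684 thousand

In inverse form: demand P = 236.2 − 2.5Q, supply P = 38 + 2.5Q.
Competitive equilibrium: 236.2 − 2.5Q = 38 + 2.5Q → Q* = 39.64, P* = 137.1.
At the ceiling P = 121, quantity supplied = (121 − 38)/2.5 = 33.2.
Willingness to pay at Q' = 33.2: 236.2 − 2.5·33.2 = 153.2.
ΔQ = 39.64 − 33.2 = 6.44; wedge = 153.2 − 121 = 32.2.
Deadweight loss = ½ × 6.44 × 32.2 = $103.684 thousand.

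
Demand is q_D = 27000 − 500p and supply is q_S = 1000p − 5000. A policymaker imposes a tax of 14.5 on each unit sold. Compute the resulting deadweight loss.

35041.67

In inverse form: demand p = 54 − 0.002q, supply p = 5 + 0.001q.
Competitive equilibrium: 54 − 0.002q = 5 + 0.001q → q* = 16333.3333, p* = 21.3333.
With the tax, the buyer price exceeds the seller price by 14.5: (54 − 0.002q) − (5 + 0.001q) = 14.5 → q' = 11500.
Δq = 16333.3333 − 11500 = 4833.3333; the wedge equals the tax, 14.5.
DWL = ½ × 4833.3333 × 14.5 = 35041.67.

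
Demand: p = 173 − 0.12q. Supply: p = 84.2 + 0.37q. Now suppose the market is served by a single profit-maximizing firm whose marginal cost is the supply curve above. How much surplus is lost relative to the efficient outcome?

Competitive equilibrium: 173 − 0.12q = 84.2 + 0.37q → q* = 181.2245, p* = 151.2531.
Marginal revenue: MR = 173 − 0.24q. Set MR = MC: 173 − 0.24q = 84.2 + 0.37q → q_m = 145.5738.
Price p_m = 173 − 0.12·145.5738 = 155.5311; MC(q_m) = 84.2 + 0.37·145.5738 = 138.0623.
Competitive q* = 181.2245, so Δq = 35.6507; wedge = 155.5311 − 138.0623 = 17.4688.
Deadweight loss = ½ × 35.6507 × 17.4688 = 311.39.

311.39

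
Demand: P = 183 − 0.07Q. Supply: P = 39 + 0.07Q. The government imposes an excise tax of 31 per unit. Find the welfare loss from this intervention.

Competitive equilibrium: 183 − 0.07Q = 39 + 0.07Q → Q* = 1028.5714, P* = 111.
With the tax, the buyer price exceeds the seller price by 31: (183 − 0.07Q) − (39 + 0.07Q) = 31 → Q' = 807.1429.
ΔQ = 1028.5714 − 807.1429 = 221.4285; the wedge equals the tax, 31.
Deadweight loss = ½ × 221.4285 × 31 = 3432.14.

3432.14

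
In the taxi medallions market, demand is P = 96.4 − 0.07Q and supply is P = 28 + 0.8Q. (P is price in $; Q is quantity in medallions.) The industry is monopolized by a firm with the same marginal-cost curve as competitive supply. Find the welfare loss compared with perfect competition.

Competitive equilibrium: 96.4 − 0.07Q = 28 + 0.8Q → Q* = 78.6207, P* = 90.8966.
Marginal revenue: MR = 96.4 − 0.14Q. Set MR = MC: 96.4 − 0.14Q = 28 + 0.8Q → Q_m = 72.766.
Price P_m = 96.4 − 0.07·72.766 = 91.3064; MC(Q_m) = 28 + 0.8·72.766 = 86.2128.
Competitive Q* = 78.6207, so ΔQ = 5.8547; wedge = 91.3064 − 86.2128 = 5.0936.
The triangle = ½ × 5.8547 × 5.0936 = $14.91.

$14.91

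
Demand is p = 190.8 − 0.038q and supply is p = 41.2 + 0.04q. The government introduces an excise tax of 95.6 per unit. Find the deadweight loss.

58585.64

Competitive equilibrium: 190.8 − 0.038q = 41.2 + 0.04q → q* = 1917.9487, p* = 117.9179.
With the tax, the buyer price exceeds the seller price by 95.6: (190.8 − 0.038q) − (41.2 + 0.04q) = 95.6 → q' = 692.3077.
Δq = 1917.9487 − 692.3077 = 1225.641; the wedge equals the tax, 95.6.
Deadweight loss = ½ × 1225.641 × 95.6 = 58585.64.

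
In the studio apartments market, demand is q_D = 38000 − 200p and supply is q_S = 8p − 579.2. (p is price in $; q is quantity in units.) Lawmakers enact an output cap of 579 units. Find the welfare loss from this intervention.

In inverse form: demand p = 190 − 0.005q, supply p = 72.4 + 0.125q.
Competitive equilibrium: 190 − 0.005q = 72.4 + 0.125q → q* = 904.6154, p* = 185.4769.
At q = 579: demand price = 190 − 0.005·579 = 187.105; supply price = 72.4 + 0.125·579 = 144.775.
Δq = 904.6154 − 579 = 325.6154; wedge = 187.105 − 144.775 = 42.33.
The triangle = ½ × 325.6154 × 42.33 = $6891.65.

$6891.65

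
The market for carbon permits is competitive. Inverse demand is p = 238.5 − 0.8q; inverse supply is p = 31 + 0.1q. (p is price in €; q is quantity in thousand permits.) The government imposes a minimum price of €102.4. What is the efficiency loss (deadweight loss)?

Competitive equilibrium: 238.5 − 0.8q = 31 + 0.1q → q* = 230.5556, p* = 54.0556.
At the floor p = 102.4, quantity demanded = (238.5 − 102.4)/0.8 = 170.125.
Sellers' marginal cost at q' = 170.125: 31 + 0.1·170.125 = 48.0125.
Δq = 230.5556 − 170.125 = 60.4306; wedge = 102.4 − 48.0125 = 54.3875.
The triangle = ½ × 60.4306 × 54.3875 = €1643.33 thousand.

€1643.33 thousand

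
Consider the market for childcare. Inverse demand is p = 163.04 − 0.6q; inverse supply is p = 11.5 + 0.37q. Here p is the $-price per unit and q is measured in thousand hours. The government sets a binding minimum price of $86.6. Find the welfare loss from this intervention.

Competitive equilibrium: 163.04 − 0.6q = 11.5 + 0.37q → q* = 156.2268, p* = 69.3039.
At the floor p = 86.6, quantity demanded = (163.04 − 86.6)/0.6 = 127.4.
Sellers' marginal cost at q' = 127.4: 11.5 + 0.37·127.4 = 58.638.
Δq = 156.2268 − 127.4 = 28.8268; wedge = 86.6 − 58.638 = 27.962.
Welfare loss = ½ × 28.8268 × 27.962 = $403.03 thousand.

$403.03 thousand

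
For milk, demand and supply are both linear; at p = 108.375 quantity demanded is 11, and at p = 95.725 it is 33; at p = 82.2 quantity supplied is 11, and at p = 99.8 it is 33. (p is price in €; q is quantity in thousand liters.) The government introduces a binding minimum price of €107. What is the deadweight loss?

€190.48 thousand

Demand slope = (95.725 − 108.375)/(33 − 11) = −0.575, so p = 114.7 − 0.575q.
Supply slope = (99.8 − 82.2)/(33 − 11) = 0.8, so p = 73.4 + 0.8q.
Competitive equilibrium: 114.7 − 0.575q = 73.4 + 0.8q → q* = 30.0364, p* = 97.4291.
At the floor p = 107, quantity demanded = (114.7 − 107)/0.575 = 13.3913.
Sellers' marginal cost at q' = 13.3913: 73.4 + 0.8·13.3913 = 84.113.
Δq = 30.0364 − 13.3913 = 16.6451; wedge = 107 − 84.113 = 22.887.
Welfare loss = ½ × 16.6451 × 22.887 = €190.48 thousand.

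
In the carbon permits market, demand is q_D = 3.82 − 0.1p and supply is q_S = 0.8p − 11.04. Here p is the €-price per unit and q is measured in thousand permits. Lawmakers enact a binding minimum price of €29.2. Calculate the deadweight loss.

€9.06 thousand

In inverse form: demand p = 38.2 − 10q, supply p = 13.8 + 1.25q.
Competitive equilibrium: 38.2 − 10q = 13.8 + 1.25q → q* = 2.1689, p* = 16.5111.
At the floor p = 29.2, quantity demanded = (38.2 − 29.2)/10 = 0.9.
Sellers' marginal cost at q' = 0.9: 13.8 + 1.25·0.9 = 14.925.
Δq = 2.1689 − 0.9 = 1.2689; wedge = 29.2 − 14.925 = 14.275.
Deadweight loss = ½ × 1.2689 × 14.275 = €9.06 thousand.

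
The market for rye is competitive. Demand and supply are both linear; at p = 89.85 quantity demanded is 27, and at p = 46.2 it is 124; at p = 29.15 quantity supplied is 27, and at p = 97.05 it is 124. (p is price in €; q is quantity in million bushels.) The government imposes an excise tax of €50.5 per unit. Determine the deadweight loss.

€1108.80 million

Demand slope = (46.2 − 89.85)/(124 − 27) = −0.45, so p = 102 − 0.45q.
Supply slope = (97.05 − 29.15)/(124 − 27) = 0.7, so p = 10.25 + 0.7q.
Competitive equilibrium: 102 − 0.45q = 10.25 + 0.7q → q* = 79.7826, p* = 66.0978.
With the tax, the buyer price exceeds the seller price by 50.5: (102 − 0.45q) − (10.25 + 0.7q) = 50.5 → q' = 35.8696.
Δq = 79.7826 − 35.8696 = 43.913; the wedge equals the tax, 50.5.
The triangle = ½ × 43.913 × 50.5 = €1108.80 million.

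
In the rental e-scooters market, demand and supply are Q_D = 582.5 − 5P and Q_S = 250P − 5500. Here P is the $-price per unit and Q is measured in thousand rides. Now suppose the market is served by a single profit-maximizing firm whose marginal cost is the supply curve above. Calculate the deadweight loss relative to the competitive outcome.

In inverse form: demand P = 116.5 − 0.2Q, supply P = 22 + 0.004Q.
Competitive equilibrium: 116.5 − 0.2Q = 22 + 0.004Q → Q* = 463.2353, P* = 23.8529.
Marginal revenue: MR = 116.5 − 0.4Q. Set MR = MC: 116.5 − 0.4Q = 22 + 0.004Q → Q_m = 233.9109.
Price P_m = 116.5 − 0.2·233.9109 = 69.7178; MC(Q_m) = 22 + 0.004·233.9109 = 22.9356.
Competitive Q* = 463.2353, so ΔQ = 229.3244; wedge = 69.7178 − 22.9356 = 46.7822.
Deadweight loss = ½ × 229.3244 × 46.7822 = $5364.15 thousand.

$5364.15 thousand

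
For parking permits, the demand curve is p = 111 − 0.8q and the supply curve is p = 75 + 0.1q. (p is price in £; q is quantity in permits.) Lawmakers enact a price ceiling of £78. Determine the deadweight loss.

Competitive equilibrium: 111 − 0.8q = 75 + 0.1q → q* = 40, p* = 79.
At the ceiling p = 78, quantity supplied = (78 − 75)/0.1 = 30.
Willingness to pay at q' = 30: 111 − 0.8·30 = 87.
Δq = 40 − 30 = 10; wedge = 87 − 78 = 9.
Deadweight loss = ½ × 10 × 9 = £45.

£45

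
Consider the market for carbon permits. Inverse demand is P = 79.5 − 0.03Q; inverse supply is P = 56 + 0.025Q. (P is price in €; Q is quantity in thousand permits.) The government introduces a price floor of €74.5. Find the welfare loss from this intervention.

Competitive equilibrium: 79.5 − 0.03Q = 56 + 0.025Q → Q* = 427.27273, P* = 66.68182.
At the floor P = 74.5, quantity demanded = (79.5 − 74.5)/0.03 = 166.66667.
Sellers' marginal cost at Q' = 166.66667: 56 + 0.025·166.66667 = 60.16667.
ΔQ = 427.27273 − 166.66667 = 260.60606; wedge = 74.5 − 60.16667 = 14.33333.
The triangle = ½ × 260.60606 × 14.33333 = €1867.68 thousand.

€1867.68 thousand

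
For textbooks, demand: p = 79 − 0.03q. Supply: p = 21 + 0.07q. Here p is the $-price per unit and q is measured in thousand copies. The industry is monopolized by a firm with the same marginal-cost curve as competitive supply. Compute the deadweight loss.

Competitive equilibrium: 79 − 0.03q = 21 + 0.07q → q* = 580, p* = 61.6.
Marginal revenue: MR = 79 − 0.06q. Set MR = MC: 79 − 0.06q = 21 + 0.07q → q_m = 446.1538.
Price p_m = 79 − 0.03·446.1538 = 65.6154; MC(q_m) = 21 + 0.07·446.1538 = 52.2308.
Competitive q* = 580, so Δq = 133.8462; wedge = 65.6154 − 52.2308 = 13.3846.
DWL = ½ × 133.8462 × 13.3846 = $895.74 thousand.

$895.74 thousand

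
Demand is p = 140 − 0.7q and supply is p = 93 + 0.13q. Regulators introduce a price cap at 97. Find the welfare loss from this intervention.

Competitive equilibrium: 140 − 0.7q = 93 + 0.13q → q* = 56.6265, p* = 100.3614.
At the ceiling p = 97, quantity supplied = (97 − 93)/0.13 = 30.7692.
Willingness to pay at q' = 30.7692: 140 − 0.7·30.7692 = 118.4616.
Δq = 56.6265 − 30.7692 = 25.8573; wedge = 118.4616 − 97 = 21.4616.
Welfare loss = ½ × 25.8573 × 21.4616 = 277.47.

277.47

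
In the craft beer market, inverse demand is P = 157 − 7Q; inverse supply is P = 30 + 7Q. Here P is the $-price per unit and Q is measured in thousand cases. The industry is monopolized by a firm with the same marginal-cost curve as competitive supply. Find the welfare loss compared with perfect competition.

$64 thousand

Competitive equilibrium: 157 − 7Q = 30 + 7Q → Q* = 9.0714, P* = 93.5.
Marginal revenue: MR = 157 − 14Q. Set MR = MC: 157 − 14Q = 30 + 7Q → Q_m = 6.0476.
Price P_m = 157 − 7·6.0476 = 114.6668; MC(Q_m) = 30 + 7·6.0476 = 72.3332.
Competitive Q* = 9.0714, so ΔQ = 3.0238; wedge = 114.6668 − 72.3332 = 42.3336.
The triangle = ½ × 3.0238 × 42.3336 = $64 thousand.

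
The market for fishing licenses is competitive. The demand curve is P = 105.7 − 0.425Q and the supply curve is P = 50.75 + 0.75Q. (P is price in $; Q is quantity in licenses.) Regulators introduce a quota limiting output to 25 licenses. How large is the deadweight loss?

Competitive equilibrium: 105.7 − 0.425Q = 50.75 + 0.75Q → Q* = 46.766, P* = 85.8245.
At Q = 25: demand price = 105.7 − 0.425·25 = 95.075; supply price = 50.75 + 0.75·25 = 69.5.
ΔQ = 46.766 − 25 = 21.766; wedge = 95.075 − 69.5 = 25.575.
Welfare loss = ½ × 21.766 × 25.575 = $278.33.

$278.33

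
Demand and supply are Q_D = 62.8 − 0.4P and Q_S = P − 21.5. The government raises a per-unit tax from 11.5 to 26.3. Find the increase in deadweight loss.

79.92

In inverse form: demand P = 157 − 2.5Q, supply P = 21.5 + Q.
Competitive equilibrium: 157 − 2.5Q = 21.5 + Q → Q* = 38.7143, P* = 60.2143.
For a per-unit tax t: ΔQ = t/3.5, so DWL = ½·t·(t/3.5) = t²/7.
At t = 11.5: DWL = 18.893. At t = 26.3: DWL = 98.813.
Increase = 98.813 − 18.893 = 79.92.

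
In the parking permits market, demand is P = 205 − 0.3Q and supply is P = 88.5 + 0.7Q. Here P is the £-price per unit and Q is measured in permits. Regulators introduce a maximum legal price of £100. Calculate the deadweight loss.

£5007.15

Competitive equilibrium: 205 − 0.3Q = 88.5 + 0.7Q → Q* = 116.5, P* = 170.05.
At the ceiling P = 100, quantity supplied = (100 − 88.5)/0.7 = 16.42857.
Willingness to pay at Q' = 16.42857: 205 − 0.3·16.42857 = 200.07143.
ΔQ = 116.5 − 16.42857 = 100.07143; wedge = 200.07143 − 100 = 100.07143.
Welfare loss = ½ × 100.07143 × 100.07143 = £5007.15.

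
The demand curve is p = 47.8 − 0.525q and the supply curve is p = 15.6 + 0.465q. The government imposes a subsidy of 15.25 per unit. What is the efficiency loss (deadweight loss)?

Competitive equilibrium: 47.8 − 0.525q = 15.6 + 0.465q → q* = 32.5253, p* = 30.7242.
The subsidy lowers effective supply by 15.25: p = 0.35 + 0.465q.
New quantity: 47.8 − 0.525q = 0.35 + 0.465q → q' = 47.9293.
Overproduction Δq = 47.9293 − 32.5253 = 15.404; wedge = subsidy = 15.25.
Deadweight loss = ½ × 15.404 × 15.25 = 117.46.

117.46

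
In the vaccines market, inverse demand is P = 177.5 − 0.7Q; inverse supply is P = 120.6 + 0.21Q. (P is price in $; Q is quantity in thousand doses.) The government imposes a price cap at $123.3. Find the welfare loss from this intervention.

$1122.55 thousand

Competitive equilibrium: 177.5 − 0.7Q = 120.6 + 0.21Q → Q* = 62.5275, P* = 133.7308.
At the ceiling P = 123.3, quantity supplied = (123.3 − 120.6)/0.21 = 12.8571.
Willingness to pay at Q' = 12.8571: 177.5 − 0.7·12.8571 = 168.5.
ΔQ = 62.5275 − 12.8571 = 49.6704; wedge = 168.5 − 123.3 = 45.2.
Deadweight loss = ½ × 49.6704 × 45.2 = $1122.55 thousand.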